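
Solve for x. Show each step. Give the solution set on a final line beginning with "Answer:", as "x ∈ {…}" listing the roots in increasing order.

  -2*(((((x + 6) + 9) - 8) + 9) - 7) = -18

Step 1. [-2*(((((x + 6) + 9) - 8) + 9) - 7) = -18] -2 out front; divide by -2. So div: ((((x + 6) + 9) - 8) + 9) - 7 = 9.
Step 2. [((((x + 6) + 9) - 8) + 9) - 7 = 9] -7 is outermost — add 7 both sides ⇒ sub: (((x + 6) + 9) - 8) + 9 = 16.
Step 3. [(((x + 6) + 9) - 8) + 9 = 16] subtract 9: x sits inside (… + 9), so sub: ((x + 6) + 9) - 8 = 7.
Step 4. [((x + 6) + 9) - 8 = 7] 8 comes off first (add 8), so sub: (x + 6) + 9 = 15.
Step 5. [(x + 6) + 9 = 15] peel the +9: subtract 9 from each side. So sub: x + 6 = 6.
Step 6. [x + 6 = 6] subtract 6: x sits inside (… + 6). So sub: x = 0.

Answer: x ∈ {0}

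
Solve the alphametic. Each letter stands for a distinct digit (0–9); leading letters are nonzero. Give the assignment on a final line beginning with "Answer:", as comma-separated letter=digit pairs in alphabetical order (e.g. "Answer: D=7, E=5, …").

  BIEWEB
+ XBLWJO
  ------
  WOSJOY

Step 1. [col 1: B + O ≡ Y (mod 10)] column 1 (B + O ≡ Y (mod 10), carry-in 0) doesn't pin Y yet; pick Y=4 and continue, so Y=4.
Step 2. [col 1: B + O ≡ Y (mod 10)] several values work for O in column 1 (B + O ≡ Y (mod 10), carry-in 0); try O=3 ⇒ O=3.
Step 3. [col 1: B + O ≡ Y (mod 10)] column 1 reads B+O+carry(0)=Y with O=3, Y=4; with digits 3,4 already taken and all letters distinct, the only value for B is 1 ⇒ B=1.
Step 4. [col 2: E + J ≡ O (mod 10)] no forcing yet in column 2 (carry-in 0); E=8 is free and consistent — try it, so E=8.
Step 5. [col 2: E + J ≡ O (mod 10)] in column 2 we have E+J≡O with carry-in 0; given E=8, O=3 and digits 1,3,4,8 already taken and all letters distinct, that pins J to 5 ⇒ J=5.
Step 6. [col 3: W + W ≡ J (mod 10)] no forcing yet in column 3 (carry-in 1); W=7 is free and consistent — try it, so W=7.
Step 7. [col 4: E + L ≡ S (mod 10)] column 4: given E=8, carry-in 1, and digits 1,3,4,5,7,8 already taken and all letters distinct, E+L≡S (mod 10) forces L=0 ⇒ L=0.
Step 8. [col 4: E + L ≡ S (mod 10)] column 4: given E=8, L=0, carry-in 1, and digits 0,1,3,4,5,7,8 already taken and all letters distinct, E+L≡S (mod 10) forces S=9 ⇒ S=9.
Step 9. [col 5: I + B ≡ O (mod 10)] from column 5 (B=1, O=3, carry-in 0, digits 0,1,3,4,5,7,8,9 already taken and all letters distinct): I must equal 2. So I=2.
Step 10. [col 6: B + X ≡ W (mod 10)] from column 6 (B=1, W=7, carry-in 0, digits 0,1,2,3,4,5,7,8,9 already taken and all letters distinct): X must equal 6, so X=6.

Answer: B=1, E=8, I=2, J=5, L=0, O=3, S=9, W=7, X=6, Y=4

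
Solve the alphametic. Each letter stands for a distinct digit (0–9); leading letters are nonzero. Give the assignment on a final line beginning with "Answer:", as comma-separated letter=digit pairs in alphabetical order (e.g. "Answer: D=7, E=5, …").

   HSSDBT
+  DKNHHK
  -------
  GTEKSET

Step 1. [col 1: T + K ≡ T (mod 10)] in column 1 we have T+K≡T with carry-in 0; given nothing yet and all letters distinct, none taken yet, that pins K to 0, so K=0.
Step 2. [col 1: T + K ≡ T (mod 10)] no forcing yet in column 1 (carry-in 0); T=2 is free and consistent — try it ⇒ T=2.
Step 3. [col 2: B + H ≡ E (mod 10)] B=9 is one option consistent with column 2 (B + H ≡ E (mod 10), carry-in 0) — take it ⇒ B=9.
Step 4. [col 2: B + H ≡ E (mod 10)] no forcing yet in column 2 (carry-in 0); E=4 is free and consistent — try it. So E=4.
Step 5. [G] the sum has 7 digits but both addends have 6; that extra leading digit G is the final carry, namely 1 ⇒ G=1.
Step 6. [col 2: B + H ≡ E (mod 10)] in column 2 we have B+H≡E with carry-in 0; given B=9, E=4 and digits 0,1,2,4,9 already taken and all letters distinct, that pins H to 5 ⇒ H=5.
Step 7. [col 3: D + H ≡ S (mod 10)] in column 3 we have D+H≡S with carry-in 1; given H=5 and digits 0,1,2,4,5,9 already taken and all letters distinct, that pins S to 3 ⇒ S=3.
Step 8. [col 3: D + H ≡ S (mod 10)] in column 3 we have D+H≡S with carry-in 1; given H=5, S=3 and digits 0,1,2,3,4,5,9 already taken and all letters distinct, that pins D to 7. So D=7.
Step 9. [col 4: S + N ≡ K (mod 10)] from column 4 (S=3, K=0, carry-in 1, digits 0,1,2,3,4,5,7,9 already taken and all letters distinct): N must equal 6, so N=6.

Answer: B=9, D=7, E=4, G=1, H=5, K=0, N=6, S=3, T=2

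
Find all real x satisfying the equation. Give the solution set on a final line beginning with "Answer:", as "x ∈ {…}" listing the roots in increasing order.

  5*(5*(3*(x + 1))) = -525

Step 1. [5*(5*(3*(x + 1))) = -525] LHS = 5·(…); ÷5 both sides ⇒ div: 5*(3*(x + 1)) = -105.
Step 2. [5*(3*(x + 1)) = -105] 5 out front; divide by 5, so div: 3*(x + 1) = -21.
Step 3. [3*(x + 1) = -21] leading coefficient 3: divide by 3, so div: x + 1 = -7.
Step 4. [x + 1 = -7] +1 is outermost — subtract 1 both sides ⇒ sub: x = -8.

Answer: x ∈ {-8}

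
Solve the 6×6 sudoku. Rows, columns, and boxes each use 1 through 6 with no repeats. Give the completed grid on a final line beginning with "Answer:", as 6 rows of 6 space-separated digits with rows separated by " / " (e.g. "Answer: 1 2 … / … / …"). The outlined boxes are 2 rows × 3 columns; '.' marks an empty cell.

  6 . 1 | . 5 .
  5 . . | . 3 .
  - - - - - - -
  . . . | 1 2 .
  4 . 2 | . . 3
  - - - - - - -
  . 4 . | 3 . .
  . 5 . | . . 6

Step 1. [r2c4∈{2,4,6}] r2c4 is the only open cell in row 2 admitting 6, so r2c4=6.
Step 2. [r3c1∈{3}] nothing but 3 survives at r3c1, so r3c1=3.
Step 3. [r5c5∈{1}] only 1 remains possible at r5c5, so r5c5=1.
Step 4. [r3c6∈{4,5}] row 3 places 4 nowhere but r3c6 ⇒ r3c6=4.
Step 5. [r1c6∈{2}] only 2 remains possible at r1c6 ⇒ r1c6=2.
Step 6. [r3c2∈{6}] nothing but 6 survives at r3c2, so r3c2=6.
Step 7. [r6c4∈{2,4}] r6c4 is the only open cell in col 4 admitting 2, so r6c4=2.
Step 8. [r5c1∈{2}] r5c1 is down to just 2 ⇒ r5c1=2.
Step 9. [r3c3∈{5}] r3c3 has the single candidate 5 ⇒ r3c3=5.
Step 10. [r6c5∈{4}] r6c5 is down to just 4. So r6c5=4.
Step 11. [r4c2∈{1}] only 1 remains possible at r4c2, so r4c2=1.
Step 12. [r4c5∈{6}] r4c5 has the single candidate 6 ⇒ r4c5=6.
Step 13. [r6c1∈{1}] nothing but 1 survives at r6c1. So r6c1=1.
Step 14. [r5c3∈{6}] nothing but 6 survives at r5c3. So r5c3=6.
Step 15. [r1c2∈{3}] r1c2 has the single candidate 3, so r1c2=3.
Step 16. [r6c3∈{3}] r6c3's peers cover all but 3, so r6c3=3.
Step 17. [r5c6∈{5}] nothing but 5 survives at r5c6. So r5c6=5.
Step 18. [r1c4∈{4}] nothing but 4 survives at r1c4 ⇒ r1c4=4.
Step 19. [r2c6∈{1}] r2c6 is down to just 1. So r2c6=1.
Step 20. [r4c4∈{5}] only 5 remains possible at r4c4. So r4c4=5.
Step 21. [r2c3∈{4}] r2c3 is down to just 4 ⇒ r2c3=4.
Step 22. [r2c2∈{2}] r2c2 has the single candidate 2, so r2c2=2.

Answer: 6 3 1 4 5 2 / 5 2 4 6 3 1 / 3 6 5 1 2 4 / 4 1 2 5 6 3 / 2 4 6 3 1 5 / 1 5 3 2 4 6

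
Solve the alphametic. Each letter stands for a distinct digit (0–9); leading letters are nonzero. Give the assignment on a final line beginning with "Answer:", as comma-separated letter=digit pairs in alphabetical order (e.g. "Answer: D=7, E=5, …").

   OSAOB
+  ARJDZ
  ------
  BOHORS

Step 1. [col 1: B + Z ≡ S (mod 10)] B=1 is one option consistent with column 1 (B + Z ≡ S (mod 10), carry-in 0) — take it, so B=1.
Step 2. [col 1: B + Z ≡ S (mod 10)] column 1 (B + Z ≡ S (mod 10), carry-in 0) doesn't pin S yet; pick S=8 and continue ⇒ S=8.
Step 3. [col 1: B + Z ≡ S (mod 10)] from column 1 (B=1, S=8, carry-in 0, digits 1,8 already taken and all letters distinct): Z must equal 7 ⇒ Z=7.
Step 4. [col 2: O + D ≡ R (mod 10)] several values work for O in column 2 (O + D ≡ R (mod 10), carry-in 0); try O=2, so O=2.
Step 5. [col 2: O + D ≡ R (mod 10)] column 2 (O + D ≡ R (mod 10), carry-in 0) doesn't pin D yet; pick D=4 and continue, so D=4.
Step 6. [col 2: O + D ≡ R (mod 10)] column 2: given O=2, D=4, carry-in 0, and digits 1,2,4,7,8 already taken and all letters distinct, O+D≡R (mod 10) forces R=6, so R=6.
Step 7. [col 3: A + J ≡ O (mod 10)] several values work for J in column 3 (A + J ≡ O (mod 10), carry-in 0); try J=3, so J=3.
Step 8. [col 3: A + J ≡ O (mod 10)] column 3: given J=3, O=2, carry-in 0, and digits 1,2,3,4,6,7,8 already taken and all letters distinct, A+J≡O (mod 10) forces A=9. So A=9.
Step 9. [col 4: S + R ≡ H (mod 10)] in column 4 we have S+R≡H with carry-in 1; given S=8, R=6 and digits 1,2,3,4,6,7,8,9 already taken and all letters distinct, that pins H to 5. So H=5.

Answer: A=9, B=1, D=4, H=5, J=3, O=2, R=6, S=8, Z=7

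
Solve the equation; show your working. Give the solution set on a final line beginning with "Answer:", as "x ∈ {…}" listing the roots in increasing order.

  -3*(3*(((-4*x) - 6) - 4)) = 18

Step 1. [-3*(3*(((-4*x) - 6) - 4)) = 18] -3 out front; divide by -3 ⇒ div: 3*(((-4*x) - 6) - 4) = -6.
Step 2. [3*(((-4*x) - 6) - 4) = -6] LHS = 3·(…); ÷3 both sides ⇒ div: ((-4*x) - 6) - 4 = -2.
Step 3. [((-4*x) - 6) - 4 = -2] add 4: x sits inside (… - 4). So sub: (-4*x) - 6 = 2.
Step 4. [(-4*x) - 6 = 2] 6 comes off first (add 6) ⇒ sub: -4*x = 8.
Step 5. [-4*x = 8] -4 out front; divide by -4, so div: x = -2.

Answer: x ∈ {-2}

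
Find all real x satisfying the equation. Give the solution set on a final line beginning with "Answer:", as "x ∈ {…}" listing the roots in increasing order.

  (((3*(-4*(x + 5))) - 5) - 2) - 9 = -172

Step 1. [(((3*(-4*(x + 5))) - 5) - 2) - 9 = -172] add 9: x sits inside (… - 9). So sub: ((3*(-4*(x + 5))) - 5) - 2 = -163.
Step 2. [((3*(-4*(x + 5))) - 5) - 2 = -163] add 2: x sits inside (… - 2) ⇒ sub: (3*(-4*(x + 5))) - 5 = -161.
Step 3. [(3*(-4*(x + 5))) - 5 = -161] -5 is outermost — add 5 both sides, so sub: 3*(-4*(x + 5)) = -156.
Step 4. [3*(-4*(x + 5)) = -156] 3 out front; divide by 3. So div: -4*(x + 5) = -52.
Step 5. [-4*(x + 5) = -52] leading coefficient -4: divide by -4. So div: x + 5 = 13.
Step 6. [x + 5 = 13] +5 is outermost — subtract 5 both sides. So sub: x = 8.

Answer: x ∈ {8}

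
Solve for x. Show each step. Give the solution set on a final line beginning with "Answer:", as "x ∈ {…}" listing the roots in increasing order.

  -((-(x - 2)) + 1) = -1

Step 1. [-((-(x - 2)) + 1) = -1] LHS negated; negate both sides ⇒ neg: (-(x - 2)) + 1 = 1.
Step 2. [(-(x - 2)) + 1 = 1] subtract 1: x sits inside (… + 1) ⇒ sub: -(x - 2) = 0.
Step 3. [-(x - 2) = 0] flip signs both sides ⇒ neg: x - 2 = 0.
Step 4. [x - 2 = 0] 2 comes off first (add 2) ⇒ sub: x = 2.

Answer: x ∈ {2}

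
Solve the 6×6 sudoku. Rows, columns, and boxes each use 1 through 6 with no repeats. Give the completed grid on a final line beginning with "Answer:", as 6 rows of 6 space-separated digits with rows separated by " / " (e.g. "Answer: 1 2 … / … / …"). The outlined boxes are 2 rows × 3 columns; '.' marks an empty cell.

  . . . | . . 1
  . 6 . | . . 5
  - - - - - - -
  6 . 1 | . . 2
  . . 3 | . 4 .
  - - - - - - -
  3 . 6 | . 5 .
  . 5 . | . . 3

Step 1. [r6c5∈{1,2,6}] in col 5, 1 fits only at r6c5, so r6c5=1.
Step 2. [r1c2∈{2,3,4}] r1c2 is the only open cell in col 2 admitting 3. So r1c2=3.
Step 3. [r6c4∈{2,4,6}] across row 6, 6 lands solely at r6c4. So r6c4=6.
Step 4. [r5c4∈{2,4}] across box 6, 2 lands solely at r5c4. So r5c4=2.
Step 5. [r1c4∈{4}] r1c4 has the single candidate 4 ⇒ r1c4=4.
Step 6. [r4c1∈{2,5}] r4c1 is the only open cell in box 3 admitting 5. So r4c1=5.
Step 7. [r1c1∈{2}] r1c1 is down to just 2, so r1c1=2.
Step 8. [r6c1∈{4}] r6c1 is down to just 4. So r6c1=4.
Step 9. [r3c5∈{3}] nothing but 3 survives at r3c5 ⇒ r3c5=3.
Step 10. [r4c6∈{6}] r4c6 has the single candidate 6 ⇒ r4c6=6.
Step 11. [r1c5∈{6}] r1c5 is down to just 6. So r1c5=6.
Step 12. [r2c5∈{2}] nothing but 2 survives at r2c5. So r2c5=2.
Step 13. [r2c4∈{3}] r2c4's peers cover all but 3 ⇒ r2c4=3.
Step 14. [r5c2∈{1}] nothing but 1 survives at r5c2. So r5c2=1.
Step 15. [r2c1∈{1}] r2c1's peers cover all but 1, so r2c1=1.
Step 16. [r4c2∈{2}] r4c2 has the single candidate 2, so r4c2=2.
Step 17. [r6c3∈{2}] nothing but 2 survives at r6c3, so r6c3=2.
Step 18. [r1c3∈{5}] r1c3's peers cover all but 5, so r1c3=5.
Step 19. [r3c2∈{4}] r3c2's peers cover all but 4 ⇒ r3c2=4.
Step 20. [r5c6∈{4}] r5c6 is down to just 4 ⇒ r5c6=4.
Step 21. [r4c4∈{1}] only 1 remains possible at r4c4 ⇒ r4c4=1.
Step 22. [r2c3∈{4}] r2c3 has the single candidate 4 ⇒ r2c3=4.
Step 23. [r3c4∈{5}] r3c4 has the single candidate 5 ⇒ r3c4=5.

Answer: 2 3 5 4 6 1 / 1 6 4 3 2 5 / 6 4 1 5 3 2 / 5 2 3 1 4 6 / 3 1 6 2 5 4 / 4 5 2 6 1 3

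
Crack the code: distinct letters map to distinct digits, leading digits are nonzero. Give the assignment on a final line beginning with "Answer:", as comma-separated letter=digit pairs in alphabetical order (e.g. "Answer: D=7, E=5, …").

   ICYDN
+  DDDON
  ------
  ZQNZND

Step 1. [Z] Z is the leading digit of a 6-digit sum of two 5-digit numbers; the final carry is exactly 1, so Z=1.
Step 2. [col 1: N + N ≡ D (mod 10)] D=4 is one option consistent with column 1 (N + N ≡ D (mod 10), carry-in 0) — take it. So D=4.
Step 3. [col 1: N + N ≡ D (mod 10)] column 1 (N + N ≡ D (mod 10), carry-in 0) doesn't pin N yet; pick N=2 and continue ⇒ N=2.
Step 4. [col 2: D + O ≡ N (mod 10)] column 2 reads D+O+carry(0)=N with D=4, N=2; with digits 1,2,4 already taken and all letters distinct, the only value for O is 8. So O=8.
Step 5. [col 3: Y + D ≡ Z (mod 10)] column 3 reads Y+D+carry(1)=Z with D=4, Z=1; with digits 1,2,4,8 already taken and all letters distinct, the only value for Y is 6, so Y=6.
Step 6. [col 4: C + D ≡ N (mod 10)] column 4 reads C+D+carry(1)=N with D=4, N=2; with digits 1,2,4,6,8 already taken and all letters distinct, the only value for C is 7, so C=7.
Step 7. [col 5: I + D ≡ Q (mod 10)] several values work for I in column 5 (I + D ≡ Q (mod 10), carry-in 1); try I=5 ⇒ I=5.
Step 8. [col 5: I + D ≡ Q (mod 10)] from column 5 (I=5, D=4, carry-in 1, digits 1,2,4,5,6,7,8 already taken and all letters distinct): Q must equal 0. So Q=0.

Answer: C=7, D=4, I=5, N=2, O=8, Q=0, Y=6, Z=1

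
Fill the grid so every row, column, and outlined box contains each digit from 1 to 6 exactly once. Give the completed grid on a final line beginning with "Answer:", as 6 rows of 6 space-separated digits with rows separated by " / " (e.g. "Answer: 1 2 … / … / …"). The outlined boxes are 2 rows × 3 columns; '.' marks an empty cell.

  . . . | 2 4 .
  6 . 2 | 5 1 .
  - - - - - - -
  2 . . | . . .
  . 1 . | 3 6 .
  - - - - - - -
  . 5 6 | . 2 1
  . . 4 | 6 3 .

Step 1. [r1c2∈{3}] nothing but 3 survives at r1c2, so r1c2=3.
Step 2. [r4c3∈{5}] r4c3's peers cover all but 5, so r4c3=5.
Step 3. [r4c1∈{4}] r4c1's peers cover all but 4, so r4c1=4.
Step 4. [r3c6∈{4,5}] r3c6 is the only open cell in col 6 admitting 4. So r3c6=4.
Step 5. [r6c1∈{1}] r6c1 has the single candidate 1, so r6c1=1.
Step 6. [r6c2∈{2}] r6c2 is down to just 2. So r6c2=2.
Step 7. [r3c5∈{5}] r3c5's peers cover all but 5. So r3c5=5.
Step 8. [r4c6∈{2}] nothing but 2 survives at r4c6 ⇒ r4c6=2.
Step 9. [r3c4∈{1}] only 1 remains possible at r3c4. So r3c4=1.
Step 10. [r3c3∈{3}] nothing but 3 survives at r3c3, so r3c3=3.
Step 11. [r5c4∈{4}] r5c4 has the single candidate 4, so r5c4=4.
Step 12. [r1c6∈{6}] r1c6's peers cover all but 6, so r1c6=6.
Step 13. [r5c1∈{3}] nothing but 3 survives at r5c1, so r5c1=3.
Step 14. [r2c2∈{4}] r2c2 has the single candidate 4. So r2c2=4.
Step 15. [r1c3∈{1}] only 1 remains possible at r1c3 ⇒ r1c3=1.
Step 16. [r2c6∈{3}] r2c6 is down to just 3. So r2c6=3.
Step 17. [r6c6∈{5}] only 5 remains possible at r6c6, so r6c6=5.
Step 18. [r3c2∈{6}] r3c2 is down to just 6 ⇒ r3c2=6.
Step 19. [r1c1∈{5}] r1c1 has the single candidate 5 ⇒ r1c1=5.

Answer: 5 3 1 2 4 6 / 6 4 2 5 1 3 / 2 6 3 1 5 4 / 4 1 5 3 6 2 / 3 5 6 4 2 1 / 1 2 4 6 3 5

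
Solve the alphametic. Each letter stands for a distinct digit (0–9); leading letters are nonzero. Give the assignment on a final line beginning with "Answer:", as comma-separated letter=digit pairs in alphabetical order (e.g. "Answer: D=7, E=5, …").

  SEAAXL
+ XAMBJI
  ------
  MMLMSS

Step 1. [col 1: L + I ≡ S (mod 10)] column 1 (L + I ≡ S (mod 10), carry-in 0) doesn't pin L yet; pick L=3 and continue ⇒ L=3.
Step 2. [col 1: L + I ≡ S (mod 10)] no forcing yet in column 1 (carry-in 0); S=2 is free and consistent — try it ⇒ S=2.
Step 3. [col 1: L + I ≡ S (mod 10)] column 1 reads L+I+carry(0)=S with L=3, S=2; with digits 2,3 already taken and all letters distinct, the only value for I is 9 ⇒ I=9.
Step 4. [col 2: X + J ≡ S (mod 10)] several values work for X in column 2 (X + J ≡ S (mod 10), carry-in 1); try X=1 ⇒ X=1.
Step 5. [col 2: X + J ≡ S (mod 10)] column 2: given X=1, S=2, carry-in 1, and digits 1,2,3,9 already taken and all letters distinct, X+J≡S (mod 10) forces J=0, so J=0.
Step 6. [col 3: A + B ≡ M (mod 10)] A=8 is one option consistent with column 3 (A + B ≡ M (mod 10), carry-in 0) — take it, so A=8.
Step 7. [col 3: A + B ≡ M (mod 10)] B=6 is one option consistent with column 3 (A + B ≡ M (mod 10), carry-in 0) — take it. So B=6.
Step 8. [col 3: A + B ≡ M (mod 10)] column 3 reads A+B+carry(0)=M with A=8, B=6; with digits 0,1,2,3,6,8,9 already taken and all letters distinct, the only value for M is 4. So M=4.
Step 9. [col 5: E + A ≡ M (mod 10)] column 5: given A=8, M=4, carry-in 1, and digits 0,1,2,3,4,6,8,9 already taken and all letters distinct, E+A≡M (mod 10) forces E=5, so E=5.

Answer: A=8, B=6, E=5, I=9, J=0, L=3, M=4, S=2, X=1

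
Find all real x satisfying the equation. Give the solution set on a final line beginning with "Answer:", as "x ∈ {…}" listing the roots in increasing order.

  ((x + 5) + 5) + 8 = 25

Step 1. [((x + 5) + 5) + 8 = 25] 8 comes off first (subtract 8), so sub: (x + 5) + 5 = 17.
Step 2. [(x + 5) + 5 = 17] 5 comes off first (subtract 5) ⇒ sub: x + 5 = 12.
Step 3. [x + 5 = 12] subtract 5: x sits inside (… + 5) ⇒ sub: x = 7.

Answer: x ∈ {7}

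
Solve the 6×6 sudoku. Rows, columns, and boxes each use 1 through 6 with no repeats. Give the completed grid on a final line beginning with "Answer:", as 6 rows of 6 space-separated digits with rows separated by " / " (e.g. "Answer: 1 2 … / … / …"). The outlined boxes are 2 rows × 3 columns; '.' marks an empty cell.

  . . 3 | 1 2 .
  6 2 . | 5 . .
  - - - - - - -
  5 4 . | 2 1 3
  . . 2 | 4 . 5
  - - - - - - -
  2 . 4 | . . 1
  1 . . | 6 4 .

Step 1. [r6c2∈{3,5}] in row 6, 3 fits only at r6c2, so r6c2=3.
Step 2. [r5c2∈{5,6}] row 5 places 6 nowhere but r5c2, so r5c2=6.
Step 3. [r5c5∈{3,5}] 5 has one home in row 5: r5c5, so r5c5=5.
Step 4. [r1c6∈{4,6}] r1c6 is the only open cell in row 1 admitting 6 ⇒ r1c6=6.
Step 5. [r2c6∈{4}] r2c6 is down to just 4. So r2c6=4.
Step 6. [r1c1∈{4}] nothing but 4 survives at r1c1. So r1c1=4.
Step 7. [r4c2∈{1}] only 1 remains possible at r4c2, so r4c2=1.
Step 8. [r2c3∈{1}] r2c3 is down to just 1 ⇒ r2c3=1.
Step 9. [r3c3∈{6}] r3c3 has the single candidate 6 ⇒ r3c3=6.
Step 10. [r1c2∈{5}] only 5 remains possible at r1c2, so r1c2=5.
Step 11. [r6c6∈{2}] only 2 remains possible at r6c6, so r6c6=2.
Step 12. [r6c3∈{5}] r6c3's peers cover all but 5 ⇒ r6c3=5.
Step 13. [r4c1∈{3}] nothing but 3 survives at r4c1 ⇒ r4c1=3.
Step 14. [r2c5∈{3}] r2c5 is down to just 3, so r2c5=3.
Step 15. [r5c4∈{3}] r5c4 has the single candidate 3, so r5c4=3.
Step 16. [r4c5∈{6}] nothing but 6 survives at r4c5. So r4c5=6.

Answer: 4 5 3 1 2 6 / 6 2 1 5 3 4 / 5 4 6 2 1 3 / 3 1 2 4 6 5 / 2 6 4 3 5 1 / 1 3 5 6 4 2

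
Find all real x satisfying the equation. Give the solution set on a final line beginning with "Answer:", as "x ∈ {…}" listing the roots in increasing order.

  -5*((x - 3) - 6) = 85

Step 1. [-5*((x - 3) - 6) = 85] LHS = -5·(…); ÷-5 both sides, so div: (x - 3) - 6 = -17.
Step 2. [(x - 3) - 6 = -17] -6 is outermost — add 6 both sides ⇒ sub: x - 3 = -11.
Step 3. [x - 3 = -11] the outer -3 inverts by adding 3. So sub: x = -8.

Answer: x ∈ {-8}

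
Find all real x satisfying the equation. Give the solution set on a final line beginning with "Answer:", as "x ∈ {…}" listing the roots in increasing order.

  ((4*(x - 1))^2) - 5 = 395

Step 1. [((4*(x - 1))^2) - 5 = 395] 5 comes off first (add 5), so sub: (4*(x - 1))^2 = 400.
Step 2. [(4*(x - 1))^2 = 400] LHS squared, RHS 400 ≥ 0: apply √ (±). So sqrt: 4*(x - 1) = 20 or -20.
Step 3. [4*(x - 1) = 20 or -20] divide by the outer 4. So div: x - 1 = 5 or -5.
Step 4. [x - 1 = 5 or -5] 1 comes off first (add 1) ⇒ sub: x = 6 or -4.

Answer: x ∈ {-4, 6}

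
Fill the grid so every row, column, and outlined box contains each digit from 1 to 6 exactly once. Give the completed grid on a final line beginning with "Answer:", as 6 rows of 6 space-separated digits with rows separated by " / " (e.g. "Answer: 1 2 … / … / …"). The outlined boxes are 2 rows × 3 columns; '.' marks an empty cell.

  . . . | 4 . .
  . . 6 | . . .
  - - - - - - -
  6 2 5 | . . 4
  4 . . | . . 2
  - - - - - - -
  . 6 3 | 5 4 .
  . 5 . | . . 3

Step 1. [r4c3∈{1}] r4c3 is down to just 1. So r4c3=1.
Step 2. [r5c6∈{1}] r5c6 is down to just 1 ⇒ r5c6=1.
Step 3. [r4c5∈{3,5,6}] r4c5 is the only open cell in row 4 admitting 5. So r4c5=5.
Step 4. [r5c1∈{2}] r5c1's peers cover all but 2 ⇒ r5c1=2.
Step 5. [r4c2∈{3}] r4c2 has the single candidate 3 ⇒ r4c2=3.
Step 6. [r1c2∈{1}] only 1 remains possible at r1c2 ⇒ r1c2=1.
Step 7. [r1c6∈{5,6}] r1c6 is the only open cell in col 6 admitting 6 ⇒ r1c6=6.
Step 8. [r1c1∈{3,5}] r1c1 is the only open cell in row 1 admitting 5. So r1c1=5.
Step 9. [r1c5∈{2,3}] in row 1, 3 fits only at r1c5, so r1c5=3.
Step 10. [r3c5∈{1}] r3c5's peers cover all but 1. So r3c5=1.
Step 11. [r6c5∈{2,6}] across col 5, 6 lands solely at r6c5, so r6c5=6.
Step 12. [r6c4∈{2}] r6c4 has the single candidate 2 ⇒ r6c4=2.
Step 13. [r1c3∈{2}] r1c3 is down to just 2. So r1c3=2.
Step 14. [r2c2∈{4}] nothing but 4 survives at r2c2. So r2c2=4.
Step 15. [r2c6∈{5}] r2c6 has the single candidate 5. So r2c6=5.
Step 16. [r2c5∈{2}] nothing but 2 survives at r2c5 ⇒ r2c5=2.
Step 17. [r2c4∈{1}] r2c4 is down to just 1. So r2c4=1.
Step 18. [r6c1∈{1}] only 1 remains possible at r6c1 ⇒ r6c1=1.
Step 19. [r3c4∈{3}] r3c4's peers cover all but 3, so r3c4=3.
Step 20. [r6c3∈{4}] r6c3's peers cover all but 4 ⇒ r6c3=4.
Step 21. [r2c1∈{3}] only 3 remains possible at r2c1, so r2c1=3.
Step 22. [r4c4∈{6}] r4c4's peers cover all but 6 ⇒ r4c4=6.

Answer: 5 1 2 4 3 6 / 3 4 6 1 2 5 / 6 2 5 3 1 4 / 4 3 1 6 5 2 / 2 6 3 5 4 1 / 1 5 4 2 6 3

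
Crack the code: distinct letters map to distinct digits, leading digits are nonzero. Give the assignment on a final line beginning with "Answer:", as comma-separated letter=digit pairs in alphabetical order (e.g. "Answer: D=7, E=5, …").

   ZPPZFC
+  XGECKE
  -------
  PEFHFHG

Step 1. [col 1: C + E ≡ G (mod 10)] column 1 (C + E ≡ G (mod 10), carry-in 0) doesn't pin C yet; pick C=8 and continue ⇒ C=8.
Step 2. [P] adding two 6-digit numbers gives at most 6+1 digits, and here it does — P is that final carry and must be 1, so P=1.
Step 3. [col 1: C + E ≡ G (mod 10)] several values work for E in column 1 (C + E ≡ G (mod 10), carry-in 0); try E=5. So E=5.
Step 4. [col 1: C + E ≡ G (mod 10)] column 1 reads C+E+carry(0)=G with C=8, E=5; with digits 1,5,8 already taken and all letters distinct, the only value for G is 3 ⇒ G=3.
Step 5. [col 2: F + K ≡ H (mod 10)] column 2 (F + K ≡ H (mod 10), carry-in 1) doesn't pin H yet; pick H=7 and continue ⇒ H=7.
Step 6. [col 2: F + K ≡ H (mod 10)] F=4 is one option consistent with column 2 (F + K ≡ H (mod 10), carry-in 1) — take it ⇒ F=4.
Step 7. [col 2: F + K ≡ H (mod 10)] from column 2 (F=4, H=7, carry-in 1, digits 1,3,4,5,7,8 already taken and all letters distinct): K must equal 2. So K=2.
Step 8. [col 3: Z + C ≡ F (mod 10)] in column 3 we have Z+C≡F with carry-in 0; given C=8, F=4 and digits 1,2,3,4,5,7,8 already taken and all letters distinct, that pins Z to 6, so Z=6.
Step 9. [col 6: Z + X ≡ E (mod 10)] column 6: given Z=6, E=5, carry-in 0, and digits 1,2,3,4,5,6,7,8 already taken and all letters distinct, Z+X≡E (mod 10) forces X=9 ⇒ X=9.

Answer: C=8, E=5, F=4, G=3, H=7, K=2, P=1, X=9, Z=6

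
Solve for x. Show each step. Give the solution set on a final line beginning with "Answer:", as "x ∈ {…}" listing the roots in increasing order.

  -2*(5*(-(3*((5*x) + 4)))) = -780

Step 1. [-2*(5*(-(3*((5*x) + 4)))) = -780] -2 out front; divide by -2, so div: 5*(-(3*((5*x) + 4))) = 390.
Step 2. [5*(-(3*((5*x) + 4))) = 390] 5 out front; divide by 5. So div: -(3*((5*x) + 4)) = 78.
Step 3. [-(3*((5*x) + 4)) = 78] flip signs both sides ⇒ neg: 3*((5*x) + 4) = -78.
Step 4. [3*((5*x) + 4) = -78] divide by the outer 3. So div: (5*x) + 4 = -26.
Step 5. [(5*x) + 4 = -26] +4 is outermost — subtract 4 both sides, so sub: 5*x = -30.
Step 6. [5*x = -30] 5 out front; divide by 5. So div: x = -6.

Answer: x ∈ {-6}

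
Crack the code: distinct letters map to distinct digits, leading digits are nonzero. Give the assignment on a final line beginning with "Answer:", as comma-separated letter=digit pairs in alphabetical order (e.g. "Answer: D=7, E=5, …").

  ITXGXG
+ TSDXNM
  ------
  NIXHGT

Step 1. [col 1: G + M ≡ T (mod 10)] no forcing yet in column 1 (carry-in 0); T=7 is free and consistent — try it. So T=7.
Step 2. [col 1: G + M ≡ T (mod 10)] M=5 is one option consistent with column 1 (G + M ≡ T (mod 10), carry-in 0) — take it, so M=5.
Step 3. [col 1: G + M ≡ T (mod 10)] column 1 reads G+M+carry(0)=T with M=5, T=7; with digits 5,7 already taken and all letters distinct, the only value for G is 2. So G=2.
Step 4. [col 2: X + N ≡ G (mod 10)] no forcing yet in column 2 (carry-in 0); N=9 is free and consistent — try it. So N=9.
Step 5. [col 2: X + N ≡ G (mod 10)] from column 2 (N=9, G=2, carry-in 0, digits 2,5,7,9 already taken and all letters distinct): X must equal 3. So X=3.
Step 6. [col 3: G + X ≡ H (mod 10)] column 3: given G=2, X=3, carry-in 1, and digits 2,3,5,7,9 already taken and all letters distinct, G+X≡H (mod 10) forces H=6, so H=6.
Step 7. [col 4: X + D ≡ X (mod 10)] column 4 reads X+D+carry(0)=X with X=3; with digits 2,3,5,6,7,9 already taken and all letters distinct, the only value for D is 0 ⇒ D=0.
Step 8. [col 5: T + S ≡ I (mod 10)] S=4 is one option consistent with column 5 (T + S ≡ I (mod 10), carry-in 0) — take it, so S=4.
Step 9. [col 5: T + S ≡ I (mod 10)] in column 5 we have T+S≡I with carry-in 0; given T=7, S=4 and digits 0,2,3,4,5,6,7,9 already taken and all letters distinct, that pins I to 1 ⇒ I=1.

Answer: D=0, G=2, H=6, I=1, M=5, N=9, S=4, T=7, X=3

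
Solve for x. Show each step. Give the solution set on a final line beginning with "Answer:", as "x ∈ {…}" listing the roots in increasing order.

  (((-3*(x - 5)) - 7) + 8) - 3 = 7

Step 1. [(((-3*(x - 5)) - 7) + 8) - 3 = 7] peel the -3: add 3 from each side, so sub: ((-3*(x - 5)) - 7) + 8 = 10.
Step 2. [((-3*(x - 5)) - 7) + 8 = 10] the outer +8 inverts by subtracting 8. So sub: (-3*(x - 5)) - 7 = 2.
Step 3. [(-3*(x - 5)) - 7 = 2] -7 is outermost — add 7 both sides, so sub: -3*(x - 5) = 9.
Step 4. [-3*(x - 5) = 9] -3 out front; divide by -3 ⇒ div: x - 5 = -3.
Step 5. [x - 5 = -3] 5 comes off first (add 5) ⇒ sub: x = 2.

Answer: x ∈ {2}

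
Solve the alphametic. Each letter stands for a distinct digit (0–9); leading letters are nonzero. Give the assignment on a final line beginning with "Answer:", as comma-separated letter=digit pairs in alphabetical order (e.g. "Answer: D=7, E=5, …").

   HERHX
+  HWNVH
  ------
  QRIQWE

Step 1. [col 1: X + H ≡ E (mod 10)] several values work for E in column 1 (X + H ≡ E (mod 10), carry-in 0); try E=8 ⇒ E=8.
Step 2. [col 1: X + H ≡ E (mod 10)] several values work for H in column 1 (X + H ≡ E (mod 10), carry-in 0); try H=6. So H=6.
Step 3. [Q] the sum has 6 digits but both addends have 5; that extra leading digit Q is the final carry, namely 1 ⇒ Q=1.
Step 4. [col 1: X + H ≡ E (mod 10)] column 1: given H=6, E=8, carry-in 0, and digits 1,6,8 already taken and all letters distinct, X+H≡E (mod 10) forces X=2. So X=2.
Step 5. [col 2: H + V ≡ W (mod 10)] several values work for V in column 2 (H + V ≡ W (mod 10), carry-in 0); try V=9 ⇒ V=9.
Step 6. [col 2: H + V ≡ W (mod 10)] column 2 reads H+V+carry(0)=W with H=6, V=9; with digits 1,2,6,8,9 already taken and all letters distinct, the only value for W is 5, so W=5.
Step 7. [col 3: R + N ≡ Q (mod 10)] column 3 (R + N ≡ Q (mod 10), carry-in 1) doesn't pin R yet; pick R=3 and continue ⇒ R=3.
Step 8. [col 3: R + N ≡ Q (mod 10)] from column 3 (R=3, Q=1, carry-in 1, digits 1,2,3,5,6,8,9 already taken and all letters distinct): N must equal 7 ⇒ N=7.
Step 9. [col 4: E + W ≡ I (mod 10)] column 4 reads E+W+carry(1)=I with E=8, W=5; with digits 1,2,3,5,6,7,8,9 already taken and all letters distinct, the only value for I is 4 ⇒ I=4.

Answer: E=8, H=6, I=4, N=7, Q=1, R=3, V=9, W=5, X=2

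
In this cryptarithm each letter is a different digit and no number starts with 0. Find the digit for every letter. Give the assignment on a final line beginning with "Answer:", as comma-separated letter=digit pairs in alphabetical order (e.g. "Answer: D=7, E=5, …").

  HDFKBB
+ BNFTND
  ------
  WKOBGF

Step 1. [col 1: B + D ≡ F (mod 10)] no forcing yet in column 1 (carry-in 0); B=3 is free and consistent — try it. So B=3.
Step 2. [col 1: B + D ≡ F (mod 10)] column 1 (B + D ≡ F (mod 10), carry-in 0) doesn't pin D yet; pick D=7 and continue. So D=7.
Step 3. [col 1: B + D ≡ F (mod 10)] in column 1 we have B+D≡F with carry-in 0; given B=3, D=7 and digits 3,7 already taken and all letters distinct, that pins F to 0, so F=0.
Step 4. [col 2: B + N ≡ G (mod 10)] several values work for N in column 2 (B + N ≡ G (mod 10), carry-in 1); try N=2, so N=2.
Step 5. [col 2: B + N ≡ G (mod 10)] column 2: given B=3, N=2, carry-in 1, and digits 0,2,3,7 already taken and all letters distinct, B+N≡G (mod 10) forces G=6, so G=6.
Step 6. [col 3: K + T ≡ B (mod 10)] T=4 is one option consistent with column 3 (K + T ≡ B (mod 10), carry-in 0) — take it. So T=4.
Step 7. [col 3: K + T ≡ B (mod 10)] column 3 reads K+T+carry(0)=B with T=4, B=3; with digits 0,2,3,4,6,7 already taken and all letters distinct, the only value for K is 9, so K=9.
Step 8. [col 4: F + F ≡ O (mod 10)] from column 4 (F=0, carry-in 1, digits 0,2,3,4,6,7,9 already taken and all letters distinct): O must equal 1 ⇒ O=1.
Step 9. [col 6: H + B ≡ W (mod 10)] from column 6 (B=3, carry-in 0, digits 0,1,2,3,4,6,7,9 already taken and all letters distinct): W must equal 8, so W=8.
Step 10. [col 6: H + B ≡ W (mod 10)] column 6 reads H+B+carry(0)=W with B=3, W=8; with digits 0,1,2,3,4,6,7,8,9 already taken and all letters distinct, the only value for H is 5 ⇒ H=5.

Answer: B=3, D=7, F=0, G=6, H=5, K=9, N=2, O=1, T=4, W=8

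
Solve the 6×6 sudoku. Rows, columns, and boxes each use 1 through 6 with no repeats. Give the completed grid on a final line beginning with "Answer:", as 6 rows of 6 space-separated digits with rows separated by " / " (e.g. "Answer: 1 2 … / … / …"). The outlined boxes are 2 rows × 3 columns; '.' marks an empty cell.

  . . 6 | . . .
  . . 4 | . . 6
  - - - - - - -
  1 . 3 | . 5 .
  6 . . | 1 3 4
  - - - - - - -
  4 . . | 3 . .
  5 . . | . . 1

Step 1. [r6c3∈{2}] r6c3 is down to just 2, so r6c3=2.
Step 2. [r3c6∈{2}] only 2 remains possible at r3c6, so r3c6=2.
Step 3. [r1c6∈{3,5}] in col 6, 3 fits only at r1c6 ⇒ r1c6=3.
Step 4. [r1c1∈{2}] only 2 remains possible at r1c1, so r1c1=2.
Step 5. [r2c4∈{2,5}] in col 4, 2 fits only at r2c4 ⇒ r2c4=2.
Step 6. [r2c2∈{1,3,5}] in row 2, 5 fits only at r2c2. So r2c2=5.
Step 7. [r1c2∈{1}] r1c2 has the single candidate 1, so r1c2=1.
Step 8. [r1c5∈{4}] r1c5's peers cover all but 4, so r1c5=4.
Step 9. [r6c5∈{6}] r6c5 is down to just 6. So r6c5=6.
Step 10. [r5c5∈{2}] r5c5 is down to just 2. So r5c5=2.
Step 11. [r5c6∈{5}] nothing but 5 survives at r5c6, so r5c6=5.
Step 12. [r6c2∈{3}] r6c2 has the single candidate 3. So r6c2=3.
Step 13. [r1c4∈{5}] r1c4 is down to just 5, so r1c4=5.
Step 14. [r6c4∈{4}] nothing but 4 survives at r6c4, so r6c4=4.
Step 15. [r5c2∈{6}] r5c2 has the single candidate 6. So r5c2=6.
Step 16. [r5c3∈{1}] r5c3 has the single candidate 1, so r5c3=1.
Step 17. [r4c3∈{5}] only 5 remains possible at r4c3. So r4c3=5.
Step 18. [r3c4∈{6}] r3c4's peers cover all but 6 ⇒ r3c4=6.
Step 19. [r3c2∈{4}] r3c2's peers cover all but 4, so r3c2=4.
Step 20. [r2c1∈{3}] nothing but 3 survives at r2c1. So r2c1=3.
Step 21. [r2c5∈{1}] r2c5's peers cover all but 1, so r2c5=1.
Step 22. [r4c2∈{2}] r4c2 is down to just 2, so r4c2=2.

Answer: 2 1 6 5 4 3 / 3 5 4 2 1 6 / 1 4 3 6 5 2 / 6 2 5 1 3 4 / 4 6 1 3 2 5 / 5 3 2 4 6 1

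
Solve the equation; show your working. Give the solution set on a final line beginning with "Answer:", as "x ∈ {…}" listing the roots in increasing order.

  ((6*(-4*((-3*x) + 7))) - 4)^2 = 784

Step 1. [((6*(-4*((-3*x) + 7))) - 4)^2 = 784] 784 ≥ 0, LHS is (·)² — take ±√ ⇒ sqrt: (6*(-4*((-3*x) + 7))) - 4 = 28 or -28.
Step 2. [(6*(-4*((-3*x) + 7))) - 4 = 28 or -28] the outer -4 inverts by adding 4 ⇒ sub: 6*(-4*((-3*x) + 7)) = 32 or -24.
Step 3. [6*(-4*((-3*x) + 7)) = 32 or -24] 6 out front; divide by 6, so div: -4*((-3*x) + 7) = 16/3 or -4.
Step 4. [-4*((-3*x) + 7) = 16/3 or -4] -4·(inner) — divide through by -4. So div: (-3*x) + 7 = -4/3 or 1.
Step 5. [(-3*x) + 7 = -4/3 or 1] peel the +7: subtract 7 from each side ⇒ sub: -3*x = -25/3 or -6.
Step 6. [-3*x = -25/3 or -6] -3 out front; divide by -3, so div: x = 25/9 or 2.

Answer: x ∈ {2, 25/9}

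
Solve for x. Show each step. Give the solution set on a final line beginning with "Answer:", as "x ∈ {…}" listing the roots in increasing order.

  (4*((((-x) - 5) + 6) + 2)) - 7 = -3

Step 1. [(4*((((-x) - 5) + 6) + 2)) - 7 = -3] the outer -7 inverts by adding 7, so sub: 4*((((-x) - 5) + 6) + 2) = 4.
Step 2. [4*((((-x) - 5) + 6) + 2) = 4] 4 out front; divide by 4, so div: (((-x) - 5) + 6) + 2 = 1.
Step 3. [(((-x) - 5) + 6) + 2 = 1] +2 is outermost — subtract 2 both sides. So sub: ((-x) - 5) + 6 = -1.
Step 4. [((-x) - 5) + 6 = -1] peel the +6: subtract 6 from each side, so sub: (-x) - 5 = -7.
Step 5. [(-x) - 5 = -7] peel the -5: add 5 from each side ⇒ sub: -x = -2.
Step 6. [-x = -2] flip signs both sides. So neg: x = 2.

Answer: x ∈ {2}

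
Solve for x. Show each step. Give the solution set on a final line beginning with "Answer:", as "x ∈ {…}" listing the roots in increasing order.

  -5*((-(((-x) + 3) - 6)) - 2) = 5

Step 1. [-5*((-(((-x) + 3) - 6)) - 2) = 5] leading coefficient -5: divide by -5. So div: (-(((-x) + 3) - 6)) - 2 = -1.
Step 2. [(-(((-x) + 3) - 6)) - 2 = -1] -2 is outermost — add 2 both sides ⇒ sub: -(((-x) + 3) - 6) = 1.
Step 3. [-(((-x) + 3) - 6) = 1] leading − — multiply by −1. So neg: ((-x) + 3) - 6 = -1.
Step 4. [((-x) + 3) - 6 = -1] -6 is outermost — add 6 both sides. So sub: (-x) + 3 = 5.
Step 5. [(-x) + 3 = 5] peel the +3: subtract 3 from each side ⇒ sub: -x = 2.
Step 6. [-x = 2] LHS negated; negate both sides ⇒ neg: x = -2.

Answer: x ∈ {-2}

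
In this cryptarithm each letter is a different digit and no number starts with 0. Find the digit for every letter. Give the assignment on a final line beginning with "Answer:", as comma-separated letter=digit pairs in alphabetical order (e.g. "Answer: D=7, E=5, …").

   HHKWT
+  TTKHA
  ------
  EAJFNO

Step 1. [col 1: T + A ≡ O (mod 10)] A=6 is one option consistent with column 1 (T + A ≡ O (mod 10), carry-in 0) — take it ⇒ A=6.
Step 2. [E] adding two 5-digit numbers gives at most 5+1 digits, and here it does — E is that final carry and must be 1, so E=1.
Step 3. [col 1: T + A ≡ O (mod 10)] no forcing yet in column 1 (carry-in 0); T=7 is free and consistent — try it ⇒ T=7.
Step 4. [col 1: T + A ≡ O (mod 10)] column 1 reads T+A+carry(0)=O with T=7, A=6; with digits 1,6,7 already taken and all letters distinct, the only value for O is 3, so O=3.
Step 5. [col 2: W + H ≡ N (mod 10)] column 2 (W + H ≡ N (mod 10), carry-in 1) doesn't pin H yet; pick H=8 and continue ⇒ H=8.
Step 6. [col 2: W + H ≡ N (mod 10)] column 2 (W + H ≡ N (mod 10), carry-in 1) doesn't pin N yet; pick N=9 and continue. So N=9.
Step 7. [col 2: W + H ≡ N (mod 10)] column 2 reads W+H+carry(1)=N with H=8, N=9; with digits 1,3,6,7,8,9 already taken and all letters distinct, the only value for W is 0 ⇒ W=0.
Step 8. [col 3: K + K ≡ F (mod 10)] in column 3 we have K+K≡F with carry-in 0; given nothing yet and digits 0,1,3,6,7,8,9 already taken and all letters distinct, that pins F to 4. So F=4.
Step 9. [col 3: K + K ≡ F (mod 10)] column 3 reads K+K+carry(0)=F with F=4; with digits 0,1,3,4,6,7,8,9 already taken and all letters distinct, the only value for K is 2. So K=2.
Step 10. [col 4: H + T ≡ J (mod 10)] from column 4 (H=8, T=7, carry-in 0, digits 0,1,2,3,4,6,7,8,9 already taken and all letters distinct): J must equal 5, so J=5.

Answer: A=6, E=1, F=4, H=8, J=5, K=2, N=9, O=3, T=7, W=0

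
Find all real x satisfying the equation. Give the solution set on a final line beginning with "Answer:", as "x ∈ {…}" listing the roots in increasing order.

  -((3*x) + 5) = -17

Step 1. [-((3*x) + 5) = -17] LHS negated; negate both sides. So neg: (3*x) + 5 = 17.
Step 2. [(3*x) + 5 = 17] subtract 5: x sits inside (… + 5). So sub: 3*x = 12.
Step 3. [3*x = 12] 3 out front; divide by 3 ⇒ div: x = 4.

Answer: x ∈ {4}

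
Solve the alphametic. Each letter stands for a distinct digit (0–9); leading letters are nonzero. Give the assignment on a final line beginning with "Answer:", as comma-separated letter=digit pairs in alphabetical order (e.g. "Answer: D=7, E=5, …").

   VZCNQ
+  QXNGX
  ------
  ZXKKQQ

Step 1. [col 1: Q + X ≡ Q (mod 10)] column 1: given nothing yet, carry-in 0, and all letters distinct, none taken yet, Q+X≡Q (mod 10) forces X=0 ⇒ X=0.
Step 2. [col 1: Q + X ≡ Q (mod 10)] several values work for Q in column 1 (Q + X ≡ Q (mod 10), carry-in 0); try Q=3. So Q=3.
Step 3. [col 2: N + G ≡ Q (mod 10)] several values work for N in column 2 (N + G ≡ Q (mod 10), carry-in 0); try N=5, so N=5.
Step 4. [Z] adding two 5-digit numbers gives at most 5+1 digits, and here it does — Z is that final carry and must be 1 ⇒ Z=1.
Step 5. [col 2: N + G ≡ Q (mod 10)] column 2: given N=5, Q=3, carry-in 0, and digits 0,1,3,5 already taken and all letters distinct, N+G≡Q (mod 10) forces G=8 ⇒ G=8.
Step 6. [col 3: C + N ≡ K (mod 10)] column 3 reads C+N+carry(1)=K with N=5; with digits 0,1,3,5,8 already taken and all letters distinct, the only value for K is 2 ⇒ K=2.
Step 7. [col 3: C + N ≡ K (mod 10)] from column 3 (N=5, K=2, carry-in 1, digits 0,1,2,3,5,8 already taken and all letters distinct): C must equal 6. So C=6.
Step 8. [col 5: V + Q ≡ X (mod 10)] in column 5 we have V+Q≡X with carry-in 0; given Q=3, X=0 and digits 0,1,2,3,5,6,8 already taken and all letters distinct, that pins V to 7, so V=7.

Answer: C=6, G=8, K=2, N=5, Q=3, V=7, X=0, Z=1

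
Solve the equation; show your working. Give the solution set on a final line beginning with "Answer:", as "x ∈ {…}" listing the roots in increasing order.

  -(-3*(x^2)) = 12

Step 1. [-(-3*(x^2)) = 12] flip signs both sides. So neg: -3*(x^2) = -12.
Step 2. [-3*(x^2) = -12] leading coefficient -3: divide by -3. So div: x^2 = 4.
Step 3. [x^2 = 4] √ both sides: 4 ≥ 0 gives two branches, so sqrt: x = 2 or -2.

Answer: x ∈ {-2, 2}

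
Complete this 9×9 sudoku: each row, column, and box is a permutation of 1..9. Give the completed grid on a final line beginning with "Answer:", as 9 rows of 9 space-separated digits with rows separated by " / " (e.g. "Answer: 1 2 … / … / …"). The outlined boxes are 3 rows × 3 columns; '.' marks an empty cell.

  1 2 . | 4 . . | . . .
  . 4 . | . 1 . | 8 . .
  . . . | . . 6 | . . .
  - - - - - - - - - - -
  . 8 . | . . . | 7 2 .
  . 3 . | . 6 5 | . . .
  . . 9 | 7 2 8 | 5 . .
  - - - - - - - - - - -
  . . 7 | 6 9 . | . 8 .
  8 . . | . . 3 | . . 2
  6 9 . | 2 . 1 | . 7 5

Step 1. [r6c1∈{4}] r6c1 has the single candidate 4 ⇒ r6c1=4.
Step 2. [r3c4∈{3,5,8,9}] col 4 places 8 nowhere but r3c4. So r3c4=8.
Step 3. [r7c6∈{4}] nothing but 4 survives at r7c6 ⇒ r7c6=4.
Step 4. [r4c6∈{9}] r4c6 has the single candidate 9, so r4c6=9.
Step 5. [r3c2∈{5,7}] col 2 places 7 nowhere but r3c2. So r3c2=7.
Step 6. [r5c4∈{1}] r5c4 is down to just 1, so r5c4=1.
Step 7. [r2c4∈{3,5,9}] across col 4, 9 lands solely at r2c4 ⇒ r2c4=9.
Step 8. [r3c1∈{3,5,9}] col 1 places 9 nowhere but r3c1 ⇒ r3c1=9.
Step 9. [r6c2∈{1,6}] r6c2 is the only open cell in col 2 admitting 6, so r6c2=6.
Step 10. [r4c9∈{1,3,4,6}] 6 has one home in row 4: r4c9 ⇒ r4c9=6.
Step 11. [r8c4∈{5}] nothing but 5 survives at r8c4, so r8c4=5.
Step 12. [r8c2∈{1}] only 1 remains possible at r8c2 ⇒ r8c2=1.
Step 13. [r8c3∈{4}] r8c3's peers cover all but 4, so r8c3=4.
Step 14. [r9c3∈{3}] r9c3 has the single candidate 3, so r9c3=3.
Step 15. [r3c3∈{5}] nothing but 5 survives at r3c3. So r3c3=5.
Step 16. [r3c5∈{3}] nothing but 3 survives at r3c5 ⇒ r3c5=3.
Step 17. [r1c6∈{7}] r1c6 has the single candidate 7, so r1c6=7.
Step 18. [r2c8∈{3,5,6}] row 2 places 5 nowhere but r2c8. So r2c8=5.
Step 19. [r5c9∈{4,8,9}] 8 has one home in row 5: r5c9. So r5c9=8.
Step 20. [r1c9∈{3,9}] r1c9 is the only open cell in col 9 admitting 9, so r1c9=9.
Step 21. [r3c9∈{1,4}] r3c9 is the only open cell in col 9 admitting 4 ⇒ r3c9=4.
Step 22. [r7c1∈{2,5}] in row 7, 2 fits only at r7c1, so r7c1=2.
Step 23. [r5c8∈{4,9}] in col 8, 4 fits only at r5c8, so r5c8=4.
Step 24. [r8c8∈{6,9}] across col 8, 9 lands solely at r8c8. So r8c8=9.
Step 25. [r1c8∈{3,6}] r1c8 is the only open cell in col 8 admitting 6. So r1c8=6.
Step 26. [r1c7∈{3}] nothing but 3 survives at r1c7. So r1c7=3.
Step 27. [r7c7∈{1}] nothing but 1 survives at r7c7 ⇒ r7c7=1.
Step 28. [r6c9∈{1,3}] across col 9, 1 lands solely at r6c9 ⇒ r6c9=1.
Step 29. [r2c1∈{3}] only 3 remains possible at r2c1. So r2c1=3.
Step 30. [r3c8∈{1}] r3c8 is down to just 1. So r3c8=1.
Step 31. [r5c7∈{9}] r5c7 is down to just 9 ⇒ r5c7=9.
Step 32. [r4c1∈{5}] r4c1 is down to just 5. So r4c1=5.
Step 33. [r4c5∈{4}] r4c5's peers cover all but 4, so r4c5=4.
Step 34. [r8c5∈{7}] only 7 remains possible at r8c5 ⇒ r8c5=7.
Step 35. [r4c3∈{1}] r4c3 is down to just 1. So r4c3=1.
Step 36. [r9c5∈{8}] r9c5's peers cover all but 8, so r9c5=8.
Step 37. [r9c7∈{4}] nothing but 4 survives at r9c7. So r9c7=4.
Step 38. [r2c9∈{7}] nothing but 7 survives at r2c9. So r2c9=7.
Step 39. [r1c5∈{5}] r1c5's peers cover all but 5. So r1c5=5.
Step 40. [r1c3∈{8}] r1c3's peers cover all but 8, so r1c3=8.
Step 41. [r5c3∈{2}] r5c3 has the single candidate 2, so r5c3=2.
Step 42. [r7c2∈{5}] r7c2's peers cover all but 5 ⇒ r7c2=5.
Step 43. [r6c8∈{3}] only 3 remains possible at r6c8. So r6c8=3.
Step 44. [r2c6∈{2}] r2c6's peers cover all but 2, so r2c6=2.
Step 45. [r7c9∈{3}] only 3 remains possible at r7c9, so r7c9=3.
Step 46. [r5c1∈{7}] nothing but 7 survives at r5c1. So r5c1=7.
Step 47. [r3c7∈{2}] r3c7's peers cover all but 2. So r3c7=2.
Step 48. [r4c4∈{3}] r4c4 is down to just 3. So r4c4=3.
Step 49. [r8c7∈{6}] nothing but 6 survives at r8c7 ⇒ r8c7=6.
Step 50. [r2c3∈{6}] nothing but 6 survives at r2c3 ⇒ r2c3=6.

Answer: 1 2 8 4 5 7 3 6 9 / 3 4 6 9 1 2 8 5 7 / 9 7 5 8 3 6 2 1 4 / 5 8 1 3 4 9 7 2 6 / 7 3 2 1 6 5 9 4 8 / 4 6 9 7 2 8 5 3 1 / 2 5 7 6 9 4 1 8 3 / 8 1 4 5 7 3 6 9 2 / 6 9 3 2 8 1 4 7 5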